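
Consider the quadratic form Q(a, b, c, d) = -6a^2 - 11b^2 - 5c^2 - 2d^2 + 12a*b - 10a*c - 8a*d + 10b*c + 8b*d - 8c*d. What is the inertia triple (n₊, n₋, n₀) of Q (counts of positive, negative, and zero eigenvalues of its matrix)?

(1, 3, 0)

The associated matrix is A = [[-6, 6, -5, -4], [6, -11, 5, 4], [-5, 5, -5, -4], [-4, 4, -4, -2]].
An LDLᵀ factorisation of A has diagonal entries -6, -5, -5/6, 6/5.
Counting signs: 1 positive, 3 negative.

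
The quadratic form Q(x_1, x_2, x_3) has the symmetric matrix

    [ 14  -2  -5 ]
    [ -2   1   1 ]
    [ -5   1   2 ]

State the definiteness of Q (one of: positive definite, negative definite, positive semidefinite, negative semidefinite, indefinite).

positive definite

Leading principal minors: Δ_1 = 14, Δ_2 = 10, Δ_3 = 1.
All leading principal minors are positive, so by Sylvester's criterion Q is positive definite.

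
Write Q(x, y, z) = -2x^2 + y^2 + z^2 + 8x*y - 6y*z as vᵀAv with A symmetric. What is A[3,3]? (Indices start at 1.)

The coefficient of z^2 in Q is 1, and that is exactly A[3,3].

1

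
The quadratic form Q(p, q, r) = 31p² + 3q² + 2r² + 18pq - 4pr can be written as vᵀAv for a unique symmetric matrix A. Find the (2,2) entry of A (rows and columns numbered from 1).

3

The coefficient of q² in Q is 3, and that is exactly A[2,2].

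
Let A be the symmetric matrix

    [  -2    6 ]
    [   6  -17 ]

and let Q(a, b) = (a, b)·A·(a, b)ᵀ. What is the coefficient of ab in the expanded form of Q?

12

The coefficient of ab is A[1,2] + A[2,1] = 2·6 = 12.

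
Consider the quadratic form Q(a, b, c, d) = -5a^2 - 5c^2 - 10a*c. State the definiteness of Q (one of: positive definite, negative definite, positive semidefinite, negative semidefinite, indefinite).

The symmetric matrix is A = [[-5, 0, -5, 0], [0, 0, 0, 0], [-5, 0, -5, 0], [0, 0, 0, 0]].
Row-reducing A symmetrically gives the diagonal entries -5, 0, 0, 0.
Counting signs: 1 negative, 3 zero.
Hence Q is negative semidefinite.

negative semidefinite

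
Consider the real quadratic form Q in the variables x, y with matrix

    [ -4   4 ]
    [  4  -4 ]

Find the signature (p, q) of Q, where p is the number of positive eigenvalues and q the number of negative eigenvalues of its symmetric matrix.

Applying the same elementary operations to the rows and columns of A produces a congruent diagonal matrix with entries -4, 0.
So there are 1 negative, 1 zero pivots.

(0, 1)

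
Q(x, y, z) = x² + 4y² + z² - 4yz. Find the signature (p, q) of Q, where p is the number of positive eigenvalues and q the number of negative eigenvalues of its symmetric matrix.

Write A = [[1, 0, 0], [0, 4, -2], [0, -2, 1]].
Symmetric row and column elimination reduces A to a congruent diagonal form with pivots 1, 4, 0.
So there are 2 positive, 1 zero pivots.

(2, 0)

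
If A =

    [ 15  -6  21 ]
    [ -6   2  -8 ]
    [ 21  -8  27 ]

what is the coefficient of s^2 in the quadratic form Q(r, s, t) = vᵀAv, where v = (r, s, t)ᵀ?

The coefficient of s^2 is the diagonal entry A[2,2] = 2.

2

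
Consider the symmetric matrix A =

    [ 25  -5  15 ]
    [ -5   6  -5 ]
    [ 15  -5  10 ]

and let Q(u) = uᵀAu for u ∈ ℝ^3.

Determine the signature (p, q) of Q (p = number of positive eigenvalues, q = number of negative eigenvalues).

Symmetric row and column elimination reduces A to a congruent diagonal form with pivots 25, 5, 1/5.
Counting signs: 3 positive.

(3, 0)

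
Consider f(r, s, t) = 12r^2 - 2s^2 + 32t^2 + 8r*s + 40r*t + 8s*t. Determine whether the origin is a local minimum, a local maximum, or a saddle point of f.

The Hessian at the origin is H = [[24, 8, 40], [8, -4, 8], [40, 8, 64]].
An LDLᵀ factorisation of H has diagonal entries 24, -20/3, 8/5.
That gives 2 positive, 1 negative pivots.
H is indefinite, so the origin is a saddle point.

saddle point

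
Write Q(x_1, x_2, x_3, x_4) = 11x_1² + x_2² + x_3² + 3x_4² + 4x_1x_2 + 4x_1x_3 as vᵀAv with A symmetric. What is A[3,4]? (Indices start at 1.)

0

The coefficient of x_3·x_4 in Q is 0. For a symmetric A this equals A[3,4] + A[4,3] = 2·A[3,4].
So A[3,4] = 0/2 = 0.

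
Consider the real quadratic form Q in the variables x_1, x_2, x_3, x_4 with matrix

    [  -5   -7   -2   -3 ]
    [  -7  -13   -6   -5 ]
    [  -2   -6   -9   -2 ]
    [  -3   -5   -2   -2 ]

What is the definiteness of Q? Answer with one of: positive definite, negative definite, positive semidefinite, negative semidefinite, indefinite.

negative semidefinite

Symmetric row and column elimination reduces A to a congruent diagonal form with pivots -5, -16/5, -5, 0.
So there are 3 negative, 1 zero pivots.
Hence Q is negative semidefinite.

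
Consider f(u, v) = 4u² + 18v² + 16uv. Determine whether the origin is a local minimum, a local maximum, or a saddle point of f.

The Hessian at the origin is H = [[8, 16], [16, 36]].
det H = 8·36 − (16)² = 32 > 0 and H[1,1] = 8 > 0, so H is positive definite.
Therefore the origin is a local minimum.

local minimum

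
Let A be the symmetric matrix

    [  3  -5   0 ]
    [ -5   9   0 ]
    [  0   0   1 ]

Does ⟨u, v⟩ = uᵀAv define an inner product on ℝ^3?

Leading principal minors: Δ_1 = 3, Δ_2 = 2, Δ_3 = 2.
All leading principal minors are positive, so by Sylvester's criterion Q is positive definite.
⟨·,·⟩ is an inner product exactly when A is positive definite.

yes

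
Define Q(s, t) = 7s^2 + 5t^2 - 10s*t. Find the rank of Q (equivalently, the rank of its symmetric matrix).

The associated matrix is A = [[7, -5], [-5, 5]].
An LDLᵀ factorisation of A has diagonal entries 7, 10/7.
Counting signs: 2 positive.
The rank is the number of nonzero pivots: 2.

2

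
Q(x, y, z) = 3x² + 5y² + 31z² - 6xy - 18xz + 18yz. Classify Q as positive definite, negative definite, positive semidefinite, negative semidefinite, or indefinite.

positive definite

The symmetric matrix of Q is A = [[3, -3, -9], [-3, 5, 9], [-9, 9, 31]].
Leading principal minors: Δ_1 = 3, Δ_2 = 6, Δ_3 = 24.
All leading principal minors are positive, so by Sylvester's criterion Q is positive definite.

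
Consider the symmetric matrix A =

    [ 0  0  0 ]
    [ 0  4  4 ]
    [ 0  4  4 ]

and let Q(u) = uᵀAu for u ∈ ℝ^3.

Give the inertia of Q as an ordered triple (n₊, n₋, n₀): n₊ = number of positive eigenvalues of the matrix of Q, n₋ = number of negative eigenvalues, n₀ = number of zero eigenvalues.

(1, 0, 2)

Row-reducing A symmetrically gives the diagonal entries 0, 4, 0.
Counting signs: 1 positive, 2 zero.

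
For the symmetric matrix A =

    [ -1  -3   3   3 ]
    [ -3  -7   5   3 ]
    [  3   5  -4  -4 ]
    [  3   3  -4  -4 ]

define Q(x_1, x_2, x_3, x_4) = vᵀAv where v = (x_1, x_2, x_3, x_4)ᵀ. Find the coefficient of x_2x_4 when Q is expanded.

6

The coefficient of x_2x_4 is A[2,4] + A[4,2] = 2·3 = 6.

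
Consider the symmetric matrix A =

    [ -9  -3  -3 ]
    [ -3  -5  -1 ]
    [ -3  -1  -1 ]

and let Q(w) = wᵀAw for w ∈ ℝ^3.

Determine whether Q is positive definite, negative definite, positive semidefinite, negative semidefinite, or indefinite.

negative semidefinite

Congruent diagonalization of A (simultaneous row and column reduction) yields pivots -9, -4, 0.
So there are 2 negative, 1 zero pivots.
Hence Q is negative semidefinite.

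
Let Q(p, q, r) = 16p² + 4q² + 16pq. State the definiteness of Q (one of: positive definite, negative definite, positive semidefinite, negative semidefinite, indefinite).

Write A = [[16, 8, 0], [8, 4, 0], [0, 0, 0]].
Row-reducing A symmetrically gives the diagonal entries 16, 0, 0.
That gives 1 positive, 2 zero pivots.
Hence Q is positive semidefinite.

positive semidefinite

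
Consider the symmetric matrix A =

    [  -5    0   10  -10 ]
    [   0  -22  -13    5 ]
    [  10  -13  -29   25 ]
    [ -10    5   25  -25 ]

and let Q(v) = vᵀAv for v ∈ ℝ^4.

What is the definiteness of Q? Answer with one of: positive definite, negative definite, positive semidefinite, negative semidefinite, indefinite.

negative definite

Leading principal minors: Δ_1 = -5, Δ_2 = 110, Δ_3 = -145, Δ_4 = 100.
The signs alternate starting with Δ_1 < 0, so by Sylvester's criterion Q is negative definite.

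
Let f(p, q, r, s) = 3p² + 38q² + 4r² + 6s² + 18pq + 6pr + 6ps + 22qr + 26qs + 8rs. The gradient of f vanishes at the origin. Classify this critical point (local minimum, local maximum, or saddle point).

local minimum

The Hessian at the origin is H = [[6, 18, 6, 6], [18, 76, 22, 26], [6, 22, 8, 8], [6, 26, 8, 12]].
An LDLᵀ factorisation of H has diagonal entries 6, 22, 14/11, 20/7.
So there are 4 positive pivots.
H is positive definite, so the origin is a strict local minimum.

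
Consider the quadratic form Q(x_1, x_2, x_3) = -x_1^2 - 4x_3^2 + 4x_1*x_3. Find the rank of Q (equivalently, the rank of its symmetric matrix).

1

Write A = [[-1, 0, 2], [0, 0, 0], [2, 0, -4]].
Applying the same elementary operations to the rows and columns of A produces a congruent diagonal matrix with entries -1, 0, 0.
Counting signs: 1 negative, 2 zero.
The rank is the number of nonzero pivots: 1.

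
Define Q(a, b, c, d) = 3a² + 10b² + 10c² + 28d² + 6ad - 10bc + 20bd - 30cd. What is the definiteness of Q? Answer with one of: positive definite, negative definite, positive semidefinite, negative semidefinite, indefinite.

positive definite

The symmetric matrix is A = [[3, 0, 0, 3], [0, 10, -5, 10], [0, -5, 10, -15], [3, 10, -15, 28]].
Symmetric row and column elimination reduces A to a congruent diagonal form with pivots 3, 10, 15/2, 5/3.
So there are 4 positive pivots.
Hence Q is positive definite.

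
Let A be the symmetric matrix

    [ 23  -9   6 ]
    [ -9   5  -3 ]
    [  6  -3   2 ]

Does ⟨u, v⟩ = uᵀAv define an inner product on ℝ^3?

Row-reducing A symmetrically gives the diagonal entries 23, 34/23, 5/34.
Counting signs: 3 positive.
Hence Q is positive definite.
⟨·,·⟩ is an inner product exactly when A is positive definite.

yes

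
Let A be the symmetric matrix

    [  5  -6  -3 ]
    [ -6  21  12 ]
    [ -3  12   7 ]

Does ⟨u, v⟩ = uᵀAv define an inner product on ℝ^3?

yes

Row-reducing A symmetrically gives the diagonal entries 5, 69/5, 2/23.
So there are 3 positive pivots.
Hence Q is positive definite.
⟨·,·⟩ is an inner product exactly when A is positive definite.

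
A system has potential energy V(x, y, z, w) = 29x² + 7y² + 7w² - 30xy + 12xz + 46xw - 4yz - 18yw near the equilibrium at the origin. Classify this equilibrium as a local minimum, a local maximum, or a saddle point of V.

The Hessian at the origin is H = [[58, -30, 12, 46], [-30, 14, -4, -18], [12, -4, 0, 0], [46, -18, 0, 14]].
Congruent diagonalization of H (simultaneous row and column reduction) yields pivots 58, -44/29, 8/11, -2.
That gives 2 positive, 2 negative pivots.
H is indefinite, so the origin is a saddle point.

saddle point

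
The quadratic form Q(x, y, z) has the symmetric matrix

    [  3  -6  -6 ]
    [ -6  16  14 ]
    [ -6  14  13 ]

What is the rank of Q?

2

Symmetric row and column elimination reduces A to a congruent diagonal form with pivots 3, 4, 0.
So there are 2 positive, 1 zero pivots.
The rank is the number of nonzero pivots: 2.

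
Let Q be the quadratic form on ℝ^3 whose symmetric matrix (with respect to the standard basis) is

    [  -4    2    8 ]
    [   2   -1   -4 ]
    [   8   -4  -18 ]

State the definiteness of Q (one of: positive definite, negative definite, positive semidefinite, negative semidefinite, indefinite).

negative semidefinite

Symmetric row and column elimination reduces A to a congruent diagonal form with pivots -4, 0, -2.
So there are 2 negative, 1 zero pivots.
Hence Q is negative semidefinite.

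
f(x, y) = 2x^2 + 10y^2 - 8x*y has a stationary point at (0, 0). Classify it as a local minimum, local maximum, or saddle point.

The Hessian at the origin is H = [[4, -8], [-8, 20]].
det H = 4·20 − (-8)² = 16 > 0 and H[1,1] = 4 > 0, so H is positive definite.
Therefore the origin is a local minimum.

local minimum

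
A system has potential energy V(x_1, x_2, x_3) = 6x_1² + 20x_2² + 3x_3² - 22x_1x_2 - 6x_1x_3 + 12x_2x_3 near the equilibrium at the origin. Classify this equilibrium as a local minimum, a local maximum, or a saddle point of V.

The Hessian at the origin is H = [[12, -22, -6], [-22, 40, 12], [-6, 12, 6]].
Congruent diagonalization of H (simultaneous row and column reduction) yields pivots 12, -1/3, 6.
That gives 2 positive, 1 negative pivots.
H is indefinite, so the origin is a saddle point.

saddle point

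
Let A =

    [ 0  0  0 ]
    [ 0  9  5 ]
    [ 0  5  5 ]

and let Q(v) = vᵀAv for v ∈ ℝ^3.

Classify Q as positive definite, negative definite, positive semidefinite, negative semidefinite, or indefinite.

positive semidefinite

Symmetric row and column elimination reduces A to a congruent diagonal form with pivots 0, 9, 20/9.
That gives 2 positive, 1 zero pivots.
Hence Q is positive semidefinite.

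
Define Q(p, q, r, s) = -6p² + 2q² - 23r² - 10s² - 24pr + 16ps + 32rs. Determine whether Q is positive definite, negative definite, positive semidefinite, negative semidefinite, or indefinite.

Write A = [[-6, 0, -12, 8], [0, 2, 0, 0], [-12, 0, -23, 16], [8, 0, 16, -10]].
Row-reducing A symmetrically gives the diagonal entries -6, 2, 1, 2/3.
Counting signs: 3 positive, 1 negative.
Hence Q is indefinite.

indefinite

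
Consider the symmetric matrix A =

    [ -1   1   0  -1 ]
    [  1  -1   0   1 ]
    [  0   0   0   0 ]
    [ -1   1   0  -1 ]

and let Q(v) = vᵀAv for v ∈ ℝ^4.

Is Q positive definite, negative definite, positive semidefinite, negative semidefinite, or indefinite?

negative semidefinite

Symmetric row and column elimination reduces A to a congruent diagonal form with pivots -1, 0, 0, 0.
Counting signs: 1 negative, 3 zero.
Hence Q is negative semidefinite.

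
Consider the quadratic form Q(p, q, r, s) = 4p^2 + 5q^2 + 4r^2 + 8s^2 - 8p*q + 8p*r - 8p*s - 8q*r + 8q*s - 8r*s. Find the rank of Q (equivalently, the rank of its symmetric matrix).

Write A = [[4, -4, 4, -4], [-4, 5, -4, 4], [4, -4, 4, -4], [-4, 4, -4, 8]].
Row-reducing A symmetrically gives the diagonal entries 4, 1, 0, 4.
Counting signs: 3 positive, 1 zero.
The rank is the number of nonzero pivots: 3.

3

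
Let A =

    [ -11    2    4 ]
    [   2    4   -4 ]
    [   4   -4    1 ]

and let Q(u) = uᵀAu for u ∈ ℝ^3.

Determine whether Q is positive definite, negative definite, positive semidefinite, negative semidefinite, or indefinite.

Symmetric row and column elimination reduces A to a congruent diagonal form with pivots -11, 48/11, 0.
Counting signs: 1 positive, 1 negative, 1 zero.
Hence Q is indefinite.

indefinite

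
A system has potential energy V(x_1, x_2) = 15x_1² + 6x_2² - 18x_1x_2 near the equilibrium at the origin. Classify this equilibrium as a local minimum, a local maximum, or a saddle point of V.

local minimum

The Hessian at the origin is H = [[30, -18], [-18, 12]].
det H = 30·12 − (-18)² = 36 > 0 and H[1,1] = 30 > 0, so H is positive definite.
Therefore the origin is a local minimum.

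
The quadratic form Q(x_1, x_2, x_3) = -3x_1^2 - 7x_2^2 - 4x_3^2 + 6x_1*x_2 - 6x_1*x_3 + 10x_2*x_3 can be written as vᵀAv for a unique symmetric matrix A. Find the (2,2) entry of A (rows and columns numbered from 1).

The coefficient of x_2^2 in Q is -7, and that is exactly A[2,2].

-7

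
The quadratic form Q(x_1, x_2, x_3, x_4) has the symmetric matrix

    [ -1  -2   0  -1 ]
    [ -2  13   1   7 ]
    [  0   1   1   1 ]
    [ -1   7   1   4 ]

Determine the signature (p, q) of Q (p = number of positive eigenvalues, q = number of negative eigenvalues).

(2, 1)

Symmetric row and column elimination reduces A to a congruent diagonal form with pivots -1, 17, 16/17, 0.
That gives 2 positive, 1 negative, 1 zero pivots.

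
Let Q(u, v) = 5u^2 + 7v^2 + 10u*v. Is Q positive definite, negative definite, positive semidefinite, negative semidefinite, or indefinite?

positive definite

The symmetric matrix of Q is A = [[5, 5], [5, 7]].
Leading principal minors: Δ_1 = 5, Δ_2 = 10.
All leading principal minors are positive, so by Sylvester's criterion Q is positive definite.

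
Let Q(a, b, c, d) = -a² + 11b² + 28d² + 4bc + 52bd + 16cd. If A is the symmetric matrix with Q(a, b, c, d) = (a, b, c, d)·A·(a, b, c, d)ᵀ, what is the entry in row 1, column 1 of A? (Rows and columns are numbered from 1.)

The coefficient of a² in Q is -1, and that is exactly A[1,1].

-1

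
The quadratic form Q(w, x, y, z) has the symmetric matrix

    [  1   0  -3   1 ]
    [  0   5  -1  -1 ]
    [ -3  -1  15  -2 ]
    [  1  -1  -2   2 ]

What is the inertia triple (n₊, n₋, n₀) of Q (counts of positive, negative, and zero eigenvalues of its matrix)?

(4, 0, 0)

Applying the same elementary operations to the rows and columns of A produces a congruent diagonal matrix with entries 1, 5, 29/5, 20/29.
That gives 4 positive pivots.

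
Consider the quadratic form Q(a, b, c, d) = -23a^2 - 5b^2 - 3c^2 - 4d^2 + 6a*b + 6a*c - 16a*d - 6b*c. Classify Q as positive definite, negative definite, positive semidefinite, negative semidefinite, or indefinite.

negative definite

The symmetric matrix of Q is A = [[-23, 3, 3, -8], [3, -5, -3, 0], [3, -3, -3, 0], [-8, 0, 0, -4]].
Leading principal minors: Δ_1 = -23, Δ_2 = 106, Δ_3 = -120, Δ_4 = 96.
The signs alternate starting with Δ_1 < 0, so by Sylvester's criterion Q is negative definite.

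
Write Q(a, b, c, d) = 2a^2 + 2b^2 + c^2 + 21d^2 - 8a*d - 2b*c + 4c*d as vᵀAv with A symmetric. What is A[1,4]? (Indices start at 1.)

-4

The coefficient of a·d in Q is -8. For a symmetric A this equals A[1,4] + A[4,1] = 2·A[1,4].
So A[1,4] = -8/2 = -4.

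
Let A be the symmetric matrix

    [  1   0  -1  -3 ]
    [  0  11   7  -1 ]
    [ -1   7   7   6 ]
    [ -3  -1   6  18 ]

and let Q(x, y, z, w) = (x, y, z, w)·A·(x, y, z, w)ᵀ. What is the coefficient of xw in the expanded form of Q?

-6

The coefficient of xw is A[1,4] + A[4,1] = 2·(-3) = -6.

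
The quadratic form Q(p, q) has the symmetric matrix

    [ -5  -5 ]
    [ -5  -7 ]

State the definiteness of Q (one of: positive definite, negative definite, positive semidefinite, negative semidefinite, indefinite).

Applying the same elementary operations to the rows and columns of A produces a congruent diagonal matrix with entries -5, -2.
So there are 2 negative pivots.
Hence Q is negative definite.

negative definite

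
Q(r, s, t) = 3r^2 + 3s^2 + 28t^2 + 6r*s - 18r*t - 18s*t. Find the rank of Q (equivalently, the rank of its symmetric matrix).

The symmetric matrix is A = [[3, 3, -9], [3, 3, -9], [-9, -9, 28]].
Symmetric row and column elimination reduces A to a congruent diagonal form with pivots 3, 0, 1.
Counting signs: 2 positive, 1 zero.
The rank is the number of nonzero pivots: 2.

2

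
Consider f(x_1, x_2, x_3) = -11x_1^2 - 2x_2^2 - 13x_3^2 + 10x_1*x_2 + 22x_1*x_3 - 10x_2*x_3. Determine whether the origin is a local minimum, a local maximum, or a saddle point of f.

The Hessian at the origin is H = [[-22, 10, 22], [10, -4, -10], [22, -10, -26]].
Symmetric row and column elimination reduces H to a congruent diagonal form with pivots -22, 6/11, -4.
So there are 1 positive, 2 negative pivots.
H is indefinite, so the origin is a saddle point.

saddle point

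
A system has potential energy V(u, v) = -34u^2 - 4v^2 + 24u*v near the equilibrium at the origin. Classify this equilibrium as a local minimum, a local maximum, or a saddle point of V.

The Hessian at the origin is H = [[-68, 24], [24, -8]].
det H = -68·-8 − (24)² = -32 < 0, so H is indefinite.
Therefore the origin is a saddle point.

saddle point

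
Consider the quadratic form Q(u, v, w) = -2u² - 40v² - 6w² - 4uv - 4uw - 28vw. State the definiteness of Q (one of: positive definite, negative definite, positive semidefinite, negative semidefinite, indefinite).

negative definite

The associated matrix is A = [[-2, -2, -2], [-2, -40, -14], [-2, -14, -6]].
Row-reducing A symmetrically gives the diagonal entries -2, -38, -4/19.
That gives 3 negative pivots.
Hence Q is negative definite.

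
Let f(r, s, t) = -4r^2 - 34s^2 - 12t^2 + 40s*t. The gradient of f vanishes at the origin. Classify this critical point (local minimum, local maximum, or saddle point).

local maximum

The Hessian at the origin is H = [[-8, 0, 0], [0, -68, 40], [0, 40, -24]].
Row-reducing H symmetrically gives the diagonal entries -8, -68, -8/17.
So there are 3 negative pivots.
H is negative definite, so the origin is a strict local maximum.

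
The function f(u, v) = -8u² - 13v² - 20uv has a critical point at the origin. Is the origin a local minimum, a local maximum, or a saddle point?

The Hessian at the origin is H = [[-16, -20], [-20, -26]].
det H = -16·-26 − (-20)² = 16 > 0 and H[1,1] = -16 < 0, so H is negative definite.
Therefore the origin is a local maximum.

local maximum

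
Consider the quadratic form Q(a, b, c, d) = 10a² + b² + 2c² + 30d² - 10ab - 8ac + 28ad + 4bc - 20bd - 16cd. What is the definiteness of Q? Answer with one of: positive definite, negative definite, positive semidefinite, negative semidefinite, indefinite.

indefinite

Write A = [[10, -5, -4, 14], [-5, 1, 2, -10], [-4, 2, 2, -8], [14, -10, -8, 30]].
Symmetric row and column elimination reduces A to a congruent diagonal form with pivots 10, -3/2, 2/5, 2.
Counting signs: 3 positive, 1 negative.
Hence Q is indefinite.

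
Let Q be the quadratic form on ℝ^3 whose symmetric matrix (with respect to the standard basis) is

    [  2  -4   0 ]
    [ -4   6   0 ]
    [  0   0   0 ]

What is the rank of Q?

Congruent diagonalization of A (simultaneous row and column reduction) yields pivots 2, -2, 0.
So there are 1 positive, 1 negative, 1 zero pivots.
The rank is the number of nonzero pivots: 2.

2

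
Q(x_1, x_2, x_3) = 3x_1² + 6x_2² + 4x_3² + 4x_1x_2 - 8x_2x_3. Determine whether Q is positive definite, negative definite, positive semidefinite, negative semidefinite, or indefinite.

The symmetric matrix of Q is A = [[3, 2, 0], [2, 6, -4], [0, -4, 4]].
Leading principal minors: Δ_1 = 3, Δ_2 = 14, Δ_3 = 8.
All leading principal minors are positive, so by Sylvester's criterion Q is positive definite.

positive definite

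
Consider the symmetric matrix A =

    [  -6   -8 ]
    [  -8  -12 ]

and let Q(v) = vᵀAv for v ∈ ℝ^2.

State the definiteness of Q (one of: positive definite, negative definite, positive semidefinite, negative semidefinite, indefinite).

negative definite

For the 2×2 matrix [[-6, -8], [-8, -12]]: det = -6·-12 − (-8)² = 8, trace = -18.
det > 0 so both eigenvalues share the sign of the trace; trace = -18 < 0 ⇒ both negative.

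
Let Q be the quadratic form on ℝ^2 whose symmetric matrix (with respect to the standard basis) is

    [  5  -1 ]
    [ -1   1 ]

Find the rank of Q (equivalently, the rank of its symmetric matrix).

2

Applying the same elementary operations to the rows and columns of A produces a congruent diagonal matrix with entries 5, 4/5.
So there are 2 positive pivots.
The rank is the number of nonzero pivots: 2.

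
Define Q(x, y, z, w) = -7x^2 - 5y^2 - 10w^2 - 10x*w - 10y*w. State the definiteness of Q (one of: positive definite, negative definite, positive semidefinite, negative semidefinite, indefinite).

Write A = [[-7, 0, 0, -5], [0, -5, 0, -5], [0, 0, 0, 0], [-5, -5, 0, -10]].
Symmetric row and column elimination reduces A to a congruent diagonal form with pivots -7, -5, 0, -10/7.
So there are 3 negative, 1 zero pivots.
Hence Q is negative semidefinite.

negative semidefinite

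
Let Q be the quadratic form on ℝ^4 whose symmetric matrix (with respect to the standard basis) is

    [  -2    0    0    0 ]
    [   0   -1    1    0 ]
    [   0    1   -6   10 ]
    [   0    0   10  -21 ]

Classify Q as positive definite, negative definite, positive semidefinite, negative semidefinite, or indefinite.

negative definite

Row-reducing A symmetrically gives the diagonal entries -2, -1, -5, -1.
Counting signs: 4 negative.
Hence Q is negative definite.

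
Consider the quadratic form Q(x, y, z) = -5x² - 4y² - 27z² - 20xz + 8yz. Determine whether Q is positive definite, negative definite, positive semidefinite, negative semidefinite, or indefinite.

The symmetric matrix of Q is A = [[-5, 0, -10], [0, -4, 4], [-10, 4, -27]].
Leading principal minors: Δ_1 = -5, Δ_2 = 20, Δ_3 = -60.
The signs alternate starting with Δ_1 < 0, so by Sylvester's criterion Q is negative definite.

negative definite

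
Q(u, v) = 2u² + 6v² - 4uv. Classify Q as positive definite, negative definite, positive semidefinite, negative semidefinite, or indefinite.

positive definite

The symmetric matrix of Q is A = [[2, -2], [-2, 6]].
Leading principal minors: Δ_1 = 2, Δ_2 = 8.
All leading principal minors are positive, so by Sylvester's criterion Q is positive definite.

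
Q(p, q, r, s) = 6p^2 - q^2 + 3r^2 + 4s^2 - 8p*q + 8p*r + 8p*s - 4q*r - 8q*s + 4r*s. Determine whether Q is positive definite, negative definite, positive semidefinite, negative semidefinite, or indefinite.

indefinite

The associated matrix is A = [[6, -4, 4, 4], [-4, -1, -2, -4], [4, -2, 3, 2], [4, -4, 2, 4]].
Symmetric row and column elimination reduces A to a congruent diagonal form with pivots 6, -11/3, 5/11, 0.
That gives 2 positive, 1 negative, 1 zero pivots.
Hence Q is indefinite.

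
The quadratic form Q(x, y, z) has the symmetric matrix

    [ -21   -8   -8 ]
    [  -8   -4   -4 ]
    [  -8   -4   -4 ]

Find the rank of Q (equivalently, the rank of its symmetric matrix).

2

Symmetric row and column elimination reduces A to a congruent diagonal form with pivots -21, -20/21, 0.
So there are 2 negative, 1 zero pivots.
The rank is the number of nonzero pivots: 2.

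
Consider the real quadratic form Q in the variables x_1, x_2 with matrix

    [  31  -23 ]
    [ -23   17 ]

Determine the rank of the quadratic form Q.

Congruent diagonalization of A (simultaneous row and column reduction) yields pivots 31, -2/31.
Counting signs: 1 positive, 1 negative.
The rank is the number of nonzero pivots: 2.

2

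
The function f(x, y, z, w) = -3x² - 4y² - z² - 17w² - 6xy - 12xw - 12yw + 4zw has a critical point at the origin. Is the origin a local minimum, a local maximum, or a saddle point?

local maximum

The Hessian at the origin is H = [[-6, -6, 0, -12], [-6, -8, 0, -12], [0, 0, -2, 4], [-12, -12, 4, -34]].
Applying the same elementary operations to the rows and columns of H produces a congruent diagonal matrix with entries -6, -2, -2, -2.
That gives 4 negative pivots.
H is negative definite, so the origin is a strict local maximum.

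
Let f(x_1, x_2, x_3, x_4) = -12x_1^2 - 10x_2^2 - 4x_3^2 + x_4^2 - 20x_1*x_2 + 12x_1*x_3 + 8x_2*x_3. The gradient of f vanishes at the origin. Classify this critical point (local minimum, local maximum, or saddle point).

saddle point

The Hessian at the origin is H = [[-24, -20, 12, 0], [-20, -20, 8, 0], [12, 8, -8, 0], [0, 0, 0, 2]].
Symmetric row and column elimination reduces H to a congruent diagonal form with pivots -24, -10/3, -4/5, 2.
So there are 1 positive, 3 negative pivots.
H is indefinite, so the origin is a saddle point.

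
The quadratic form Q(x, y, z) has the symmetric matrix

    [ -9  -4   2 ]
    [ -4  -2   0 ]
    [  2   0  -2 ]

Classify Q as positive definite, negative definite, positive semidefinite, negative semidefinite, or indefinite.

indefinite

Congruent diagonalization of A (simultaneous row and column reduction) yields pivots -9, -2/9, 2.
Counting signs: 1 positive, 2 negative.
Hence Q is indefinite.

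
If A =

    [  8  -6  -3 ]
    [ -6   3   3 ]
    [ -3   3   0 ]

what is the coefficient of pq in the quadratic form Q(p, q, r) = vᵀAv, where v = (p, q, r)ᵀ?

The coefficient of pq is A[1,2] + A[2,1] = 2·(-6) = -12.

-12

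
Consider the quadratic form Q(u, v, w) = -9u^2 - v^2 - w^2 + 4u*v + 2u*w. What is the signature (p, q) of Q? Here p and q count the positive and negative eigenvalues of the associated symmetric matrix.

(0, 3)

The symmetric matrix is A = [[-9, 2, 1], [2, -1, 0], [1, 0, -1]].
Applying the same elementary operations to the rows and columns of A produces a congruent diagonal matrix with entries -9, -5/9, -4/5.
Counting signs: 3 negative.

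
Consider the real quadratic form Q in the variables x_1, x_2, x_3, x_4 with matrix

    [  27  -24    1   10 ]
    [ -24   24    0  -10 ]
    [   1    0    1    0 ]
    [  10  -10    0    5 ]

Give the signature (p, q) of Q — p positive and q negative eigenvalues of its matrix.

(4, 0)

Applying the same elementary operations to the rows and columns of A produces a congruent diagonal matrix with entries 27, 8/3, 2/3, 5/6.
That gives 4 positive pivots.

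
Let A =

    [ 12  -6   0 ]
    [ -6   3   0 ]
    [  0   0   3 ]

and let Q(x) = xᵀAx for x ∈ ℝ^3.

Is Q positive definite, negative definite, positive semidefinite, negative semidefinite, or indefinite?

positive semidefinite

Row-reducing A symmetrically gives the diagonal entries 12, 0, 3.
That gives 2 positive, 1 zero pivots.
Hence Q is positive semidefinite.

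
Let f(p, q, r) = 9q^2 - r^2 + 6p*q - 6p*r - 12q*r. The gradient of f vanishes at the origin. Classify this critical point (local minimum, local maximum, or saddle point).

saddle point

The Hessian at the origin is H = [[0, 6, -6], [6, 18, -12], [-6, -12, -2]].
H is indefinite, so the origin is a saddle point.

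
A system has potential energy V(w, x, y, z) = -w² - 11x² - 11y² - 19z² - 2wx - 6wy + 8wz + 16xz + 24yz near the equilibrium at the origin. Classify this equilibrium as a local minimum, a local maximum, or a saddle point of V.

The Hessian at the origin is H = [[-2, -2, -6, 8], [-2, -22, 0, 16], [-6, 0, -22, 24], [8, 16, 24, -38]].
Row-reducing H symmetrically gives the diagonal entries -2, -20, -11/5, -2/11.
Counting signs: 4 negative.
H is negative definite, so the origin is a strict local maximum.

local maximum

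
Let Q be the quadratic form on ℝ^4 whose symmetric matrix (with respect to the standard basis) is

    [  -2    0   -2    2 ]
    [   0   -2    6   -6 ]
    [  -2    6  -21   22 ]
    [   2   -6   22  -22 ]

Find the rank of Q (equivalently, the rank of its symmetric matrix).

Symmetric row and column elimination reduces A to a congruent diagonal form with pivots -2, -2, -1, 2.
So there are 1 positive, 3 negative pivots.
The rank is the number of nonzero pivots: 4.

4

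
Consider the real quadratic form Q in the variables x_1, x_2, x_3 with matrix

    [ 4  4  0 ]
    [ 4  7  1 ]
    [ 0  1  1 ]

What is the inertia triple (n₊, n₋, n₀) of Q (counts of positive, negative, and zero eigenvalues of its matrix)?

An LDLᵀ factorisation of A has diagonal entries 4, 3, 2/3.
Counting signs: 3 positive.

(3, 0, 0)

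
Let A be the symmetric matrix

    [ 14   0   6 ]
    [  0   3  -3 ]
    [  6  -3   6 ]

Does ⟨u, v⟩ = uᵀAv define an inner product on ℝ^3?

yes

Leading principal minors: Δ_1 = 14, Δ_2 = 42, Δ_3 = 18.
All leading principal minors are positive, so by Sylvester's criterion Q is positive definite.
⟨·,·⟩ is an inner product exactly when A is positive definite.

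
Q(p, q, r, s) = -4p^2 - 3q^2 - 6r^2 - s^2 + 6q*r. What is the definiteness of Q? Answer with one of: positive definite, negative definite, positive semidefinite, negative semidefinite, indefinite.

The symmetric matrix is A = [[-4, 0, 0, 0], [0, -3, 3, 0], [0, 3, -6, 0], [0, 0, 0, -1]].
Applying the same elementary operations to the rows and columns of A produces a congruent diagonal matrix with entries -4, -3, -3, -1.
Counting signs: 4 negative.
Hence Q is negative definite.

negative definite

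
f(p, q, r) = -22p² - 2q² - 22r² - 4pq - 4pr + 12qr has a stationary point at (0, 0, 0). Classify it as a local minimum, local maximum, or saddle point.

The Hessian at the origin is H = [[-44, -4, -4], [-4, -4, 12], [-4, 12, -44]].
An LDLᵀ factorisation of H has diagonal entries -44, -40/11, -8/5.
So there are 3 negative pivots.
H is negative definite, so the origin is a strict local maximum.

local maximum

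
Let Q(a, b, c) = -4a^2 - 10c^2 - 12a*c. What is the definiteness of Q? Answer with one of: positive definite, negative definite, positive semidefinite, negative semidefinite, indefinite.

negative semidefinite

The symmetric matrix is A = [[-4, 0, -6], [0, 0, 0], [-6, 0, -10]].
Symmetric row and column elimination reduces A to a congruent diagonal form with pivots -4, 0, -1.
So there are 2 negative, 1 zero pivots.
Hence Q is negative semidefinite.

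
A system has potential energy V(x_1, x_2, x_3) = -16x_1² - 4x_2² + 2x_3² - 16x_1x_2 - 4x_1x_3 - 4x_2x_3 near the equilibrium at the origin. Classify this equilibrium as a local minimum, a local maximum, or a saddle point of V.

saddle point

The Hessian at the origin is H = [[-32, -16, -4], [-16, -8, -4], [-4, -4, 4]].
H is indefinite, so the origin is a saddle point.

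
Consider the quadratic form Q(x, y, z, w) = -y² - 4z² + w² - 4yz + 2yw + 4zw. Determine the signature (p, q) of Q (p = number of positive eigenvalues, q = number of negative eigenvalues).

The symmetric matrix is A = [[0, 0, 0, 0], [0, -1, -2, 1], [0, -2, -4, 2], [0, 1, 2, 1]].
Congruent diagonalization of A (simultaneous row and column reduction) yields pivots 0, -1, 0, 2.
Counting signs: 1 positive, 1 negative, 2 zero.

(1, 1)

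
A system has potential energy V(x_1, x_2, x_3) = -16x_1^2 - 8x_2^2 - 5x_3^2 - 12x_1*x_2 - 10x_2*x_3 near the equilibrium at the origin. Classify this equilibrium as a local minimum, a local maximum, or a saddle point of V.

The Hessian at the origin is H = [[-32, -12, 0], [-12, -16, -10], [0, -10, -10]].
An LDLᵀ factorisation of H has diagonal entries -32, -23/2, -30/23.
So there are 3 negative pivots.
H is negative definite, so the origin is a strict local maximum.

local maximum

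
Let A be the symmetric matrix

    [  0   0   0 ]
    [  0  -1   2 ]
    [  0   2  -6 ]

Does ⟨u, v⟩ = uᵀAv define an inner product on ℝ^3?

Row-reducing A symmetrically gives the diagonal entries 0, -1, -2.
So there are 2 negative, 1 zero pivots.
Hence Q is negative semidefinite.
⟨·,·⟩ is an inner product exactly when A is positive definite.

no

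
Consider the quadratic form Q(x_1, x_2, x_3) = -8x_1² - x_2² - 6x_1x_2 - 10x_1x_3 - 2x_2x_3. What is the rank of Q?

The symmetric matrix is A = [[-8, -3, -5], [-3, -1, -1], [-5, -1, 0]].
Congruent diagonalization of A (simultaneous row and column reduction) yields pivots -8, 1/8, -3.
Counting signs: 1 positive, 2 negative.
The rank is the number of nonzero pivots: 3.

3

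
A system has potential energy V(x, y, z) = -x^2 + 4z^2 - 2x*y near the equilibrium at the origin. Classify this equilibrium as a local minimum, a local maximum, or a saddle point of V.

The Hessian at the origin is H = [[-2, -2, 0], [-2, 0, 0], [0, 0, 8]].
Applying the same elementary operations to the rows and columns of H produces a congruent diagonal matrix with entries -2, 2, 8.
That gives 2 positive, 1 negative pivots.
H is indefinite, so the origin is a saddle point.

saddle point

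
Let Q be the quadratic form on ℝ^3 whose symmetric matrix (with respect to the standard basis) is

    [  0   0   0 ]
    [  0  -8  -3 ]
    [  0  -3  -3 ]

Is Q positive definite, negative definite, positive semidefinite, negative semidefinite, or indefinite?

Row-reducing A symmetrically gives the diagonal entries 0, -8, -15/8.
Counting signs: 2 negative, 1 zero.
Hence Q is negative semidefinite.

negative semidefinite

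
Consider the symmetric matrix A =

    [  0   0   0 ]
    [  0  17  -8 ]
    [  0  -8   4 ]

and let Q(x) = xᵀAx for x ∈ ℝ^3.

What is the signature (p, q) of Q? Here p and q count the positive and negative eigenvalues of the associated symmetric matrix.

Symmetric row and column elimination reduces A to a congruent diagonal form with pivots 0, 17, 4/17.
So there are 2 positive, 1 zero pivots.

(2, 0)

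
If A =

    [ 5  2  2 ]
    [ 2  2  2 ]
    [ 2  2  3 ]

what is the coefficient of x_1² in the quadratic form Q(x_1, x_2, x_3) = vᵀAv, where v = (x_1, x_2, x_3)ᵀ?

5

The coefficient of x_1² is the diagonal entry A[1,1] = 5.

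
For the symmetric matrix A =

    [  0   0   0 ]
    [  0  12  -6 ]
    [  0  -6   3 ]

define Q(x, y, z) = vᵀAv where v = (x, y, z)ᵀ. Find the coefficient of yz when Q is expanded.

-12

The coefficient of yz is A[2,3] + A[3,2] = 2·(-6) = -12.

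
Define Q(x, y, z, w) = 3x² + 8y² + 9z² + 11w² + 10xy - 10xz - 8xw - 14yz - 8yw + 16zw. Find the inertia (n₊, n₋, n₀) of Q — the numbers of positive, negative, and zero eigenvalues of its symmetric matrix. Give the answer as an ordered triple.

(3, 1, 0)

Write A = [[3, 5, -5, -4], [5, 8, -7, -4], [-5, -7, 9, 8], [-4, -4, 8, 11]].
An LDLᵀ factorisation of A has diagonal entries 3, -1/3, 6, 3.
That gives 3 positive, 1 negative pivots.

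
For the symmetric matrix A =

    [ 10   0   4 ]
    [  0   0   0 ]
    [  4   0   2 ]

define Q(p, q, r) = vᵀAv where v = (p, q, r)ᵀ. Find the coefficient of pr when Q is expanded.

The coefficient of pr is A[1,3] + A[3,1] = 2·4 = 8.

8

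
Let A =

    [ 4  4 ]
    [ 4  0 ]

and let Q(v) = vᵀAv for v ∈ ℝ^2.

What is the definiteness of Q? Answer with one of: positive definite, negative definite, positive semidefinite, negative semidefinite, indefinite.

For the 2×2 matrix [[4, 4], [4, 0]]: det = 4·0 − (4)² = -16, trace = 4.
det < 0 so the eigenvalues have opposite signs; the form is indefinite.

indefinite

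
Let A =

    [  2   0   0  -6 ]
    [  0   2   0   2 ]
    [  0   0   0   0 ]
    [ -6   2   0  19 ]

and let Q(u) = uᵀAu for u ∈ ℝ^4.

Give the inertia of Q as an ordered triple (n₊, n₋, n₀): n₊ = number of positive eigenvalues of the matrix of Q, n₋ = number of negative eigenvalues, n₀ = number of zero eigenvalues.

(2, 1, 1)

Applying the same elementary operations to the rows and columns of A produces a congruent diagonal matrix with entries 2, 2, 0, -1.
That gives 2 positive, 1 negative, 1 zero pivots.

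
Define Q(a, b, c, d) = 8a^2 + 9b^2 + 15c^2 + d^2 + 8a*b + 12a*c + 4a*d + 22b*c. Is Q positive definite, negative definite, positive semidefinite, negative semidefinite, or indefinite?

The associated matrix is A = [[8, 4, 6, 2], [4, 9, 11, 0], [6, 11, 15, 0], [2, 0, 0, 1]].
An LDLᵀ factorisation of A has diagonal entries 8, 7, 19/14, 5/19.
That gives 4 positive pivots.
Hence Q is positive definite.

positive definite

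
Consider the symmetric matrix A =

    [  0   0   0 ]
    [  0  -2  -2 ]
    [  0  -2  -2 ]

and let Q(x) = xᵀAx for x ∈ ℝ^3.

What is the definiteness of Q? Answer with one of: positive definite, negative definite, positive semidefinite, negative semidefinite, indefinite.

Symmetric row and column elimination reduces A to a congruent diagonal form with pivots 0, -2, 0.
Counting signs: 1 negative, 2 zero.
Hence Q is negative semidefinite.

negative semidefinite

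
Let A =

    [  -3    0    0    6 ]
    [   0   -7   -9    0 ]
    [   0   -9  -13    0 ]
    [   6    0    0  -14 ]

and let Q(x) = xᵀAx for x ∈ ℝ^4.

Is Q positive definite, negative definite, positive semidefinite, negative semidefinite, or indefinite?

negative definite

Row-reducing A symmetrically gives the diagonal entries -3, -7, -10/7, -2.
That gives 4 negative pivots.
Hence Q is negative definite.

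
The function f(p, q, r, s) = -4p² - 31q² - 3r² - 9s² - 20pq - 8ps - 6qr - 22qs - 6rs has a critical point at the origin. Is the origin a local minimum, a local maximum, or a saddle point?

local maximum

The Hessian at the origin is H = [[-8, -20, 0, -8], [-20, -62, -6, -22], [0, -6, -6, -6], [-8, -22, -6, -18]].
Applying the same elementary operations to the rows and columns of H produces a congruent diagonal matrix with entries -8, -12, -3, -4/3.
So there are 4 negative pivots.
H is negative definite, so the origin is a strict local maximum.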